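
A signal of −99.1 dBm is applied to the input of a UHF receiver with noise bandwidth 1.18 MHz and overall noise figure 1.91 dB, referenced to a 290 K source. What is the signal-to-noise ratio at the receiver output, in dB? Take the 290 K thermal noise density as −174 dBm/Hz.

12.3 dB

Noise floor: N = −174 + 10 log₁₀(B) + NF
10 log₁₀(1.18×10⁶) = 60.72 dB
N = −174 + 60.72 + 1.91 = −111.37 dBm
SNR = P_sig − N = −99.1 − (−111.37) = 12.27 dB → 12.3 dB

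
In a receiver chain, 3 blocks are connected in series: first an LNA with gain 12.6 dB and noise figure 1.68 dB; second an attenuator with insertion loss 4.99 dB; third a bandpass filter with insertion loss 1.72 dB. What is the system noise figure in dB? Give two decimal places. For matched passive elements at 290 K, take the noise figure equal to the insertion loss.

2.24 dB

Convert to linear (a loss of L dB is a gain of −L dB): F_i = 10^(NF_i/10), G_i = 10^(G_i,dB/10)
  Stage 1: F_1 = 10^(1.68/10) = 1.472, G_1 = 10^(12.6/10) = 18.20
  Stage 2: F_2 = 10^(4.99/10) = 3.155, G_2 = 10^(−4.99/10) = 0.3170
  Stage 3: F_3 = 10^(1.72/10) = 1.486, G_3 = 10^(−1.72/10) = 0.6730
Friis cascade:
  F = 1.472 + (3.155 − 1)/18.20 + (1.486 − 1)/5.768 = 1.675
NF = 10 log₁₀(1.675) = 2.24 dB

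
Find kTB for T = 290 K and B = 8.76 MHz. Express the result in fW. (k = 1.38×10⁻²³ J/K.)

P_n = kTB = 1.38×10⁻²³ × 290 × 8.76×10⁶ = 3.51×10⁻¹⁴ W = 35.1 fW

35.1 fW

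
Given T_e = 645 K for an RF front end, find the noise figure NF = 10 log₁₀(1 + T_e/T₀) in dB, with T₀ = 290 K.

5.08 dB

F = 1 + T_e/T₀ = 1 + 645/290 = 3.22414
NF = 10 log₁₀(3.22414) = 5.08 dB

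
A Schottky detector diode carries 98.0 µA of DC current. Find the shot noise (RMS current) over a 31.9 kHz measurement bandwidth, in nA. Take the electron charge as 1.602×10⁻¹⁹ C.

I_n = √(2qI·B)
2qI·B = 2 × 1.602×10⁻¹⁹ × 9.80×10⁻⁵ × 3.19×10⁴ = 1.00×10⁻¹⁸ A²
I_n = √(1.00×10⁻¹⁸) = 1.00×10⁻⁹ A = 1.00 nA

1.00 nA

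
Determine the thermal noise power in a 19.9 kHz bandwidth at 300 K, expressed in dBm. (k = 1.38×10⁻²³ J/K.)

P_n = kTB = 1.38×10⁻²³ × 300 × 1.99×10⁴ = 8.24×10⁻¹⁷ W
In dBm: 10 log₁₀(8.24×10⁻¹⁷ / 10⁻³) = −130.8 dBm

−130.8 dBm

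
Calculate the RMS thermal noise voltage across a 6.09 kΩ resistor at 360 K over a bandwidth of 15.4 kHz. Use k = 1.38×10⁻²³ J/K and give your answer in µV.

1.37 µV

V_n = √(4kTRB)
4kTRB = 4 × 1.38×10⁻²³ × 360 × 6.09×10³ × 1.54×10⁴ = 1.86×10⁻¹² V²
V_n = √(1.86×10⁻¹²) = 1.37×10⁻⁶ V = 1.37 µV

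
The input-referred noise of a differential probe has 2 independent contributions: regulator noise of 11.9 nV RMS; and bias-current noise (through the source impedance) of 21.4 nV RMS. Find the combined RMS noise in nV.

Uncorrelated sources add in power (mean-square): V_tot = √(ΣV_i²)
V_tot = √[(1.19×10⁻⁸)² + (2.14×10⁻⁸)²] = 2.45×10⁻⁸ V = 24.5 nV

24.5 nV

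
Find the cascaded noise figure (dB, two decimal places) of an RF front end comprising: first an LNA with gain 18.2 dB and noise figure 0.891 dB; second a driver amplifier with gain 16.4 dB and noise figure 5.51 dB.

1.03 dB

Convert to linear (a loss of L dB is a gain of −L dB): F_i = 10^(NF_i/10), G_i = 10^(G_i,dB/10)
  Stage 1: F_1 = 10^(0.891/10) = 1.228, G_1 = 10^(18.2/10) = 66.07
  Stage 2: F_2 = 10^(5.51/10) = 3.556, G_2 = 10^(16.4/10) = 43.65
Friis cascade:
  F = 1.228 + (3.556 − 1)/66.07 = 1.266
NF = 10 log₁₀(1.266) = 1.03 dB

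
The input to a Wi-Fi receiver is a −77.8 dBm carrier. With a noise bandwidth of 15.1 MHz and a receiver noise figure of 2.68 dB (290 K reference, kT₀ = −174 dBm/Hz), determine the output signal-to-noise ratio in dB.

21.7 dB

Noise floor: N = −174 + 10 log₁₀(B) + NF
10 log₁₀(1.51×10⁷) = 71.79 dB
N = −174 + 71.79 + 2.68 = −99.53 dBm
SNR = P_sig − N = −77.8 − (−99.53) = 21.73 dB → 21.7 dB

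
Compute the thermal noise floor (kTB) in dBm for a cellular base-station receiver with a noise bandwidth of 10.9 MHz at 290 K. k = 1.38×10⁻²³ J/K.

P_n = kTB = 1.38×10⁻²³ × 290 × 1.09×10⁷ = 4.36×10⁻¹⁴ W
In dBm: 10 log₁₀(4.36×10⁻¹⁴ / 10⁻³) = −103.6 dBm

−103.6 dBm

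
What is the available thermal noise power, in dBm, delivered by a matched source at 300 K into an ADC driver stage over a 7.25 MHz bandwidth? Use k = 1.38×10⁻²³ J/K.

−105.2 dBm

P_n = kTB = 1.38×10⁻²³ × 300 × 7.25×10⁶ = 3.00×10⁻¹⁴ W
In dBm: 10 log₁₀(3.00×10⁻¹⁴ / 10⁻³) = −105.2 dBm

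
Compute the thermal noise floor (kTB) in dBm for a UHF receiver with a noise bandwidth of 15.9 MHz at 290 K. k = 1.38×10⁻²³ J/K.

P_n = kTB = 1.38×10⁻²³ × 290 × 1.59×10⁷ = 6.36×10⁻¹⁴ W
In dBm: 10 log₁₀(6.36×10⁻¹⁴ / 10⁻³) = −102.0 dBm

−102.0 dBm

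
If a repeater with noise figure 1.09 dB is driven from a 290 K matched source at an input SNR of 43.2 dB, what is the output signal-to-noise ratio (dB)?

42.11 dB

By definition F = SNR_in/SNR_out, so in dB: SNR_out = SNR_in − NF
SNR_out = 43.2 − 1.09 = 42.11 dB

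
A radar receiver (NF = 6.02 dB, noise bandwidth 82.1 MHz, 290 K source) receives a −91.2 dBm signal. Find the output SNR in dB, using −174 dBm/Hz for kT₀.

Noise floor: N = −174 + 10 log₁₀(B) + NF
10 log₁₀(8.21×10⁷) = 79.14 dB
N = −174 + 79.14 + 6.02 = −88.84 dBm
SNR = P_sig − N = −91.2 − (−88.84) = −2.36 dB → −2.4 dB

−2.4 dB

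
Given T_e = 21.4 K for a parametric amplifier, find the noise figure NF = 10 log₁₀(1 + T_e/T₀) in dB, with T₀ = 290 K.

F = 1 + T_e/T₀ = 1 + 21.4/290 = 1.07379
NF = 10 log₁₀(1.07379) = 0.309 dB

0.309 dB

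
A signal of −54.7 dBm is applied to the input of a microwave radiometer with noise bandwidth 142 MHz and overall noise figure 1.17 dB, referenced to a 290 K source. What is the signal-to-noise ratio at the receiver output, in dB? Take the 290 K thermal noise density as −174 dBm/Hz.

Noise floor: N = −174 + 10 log₁₀(B) + NF
10 log₁₀(1.42×10⁸) = 81.52 dB
N = −174 + 81.52 + 1.17 = −91.31 dBm
SNR = P_sig − N = −54.7 − (−91.31) = 36.61 dB → 36.6 dB

36.6 dB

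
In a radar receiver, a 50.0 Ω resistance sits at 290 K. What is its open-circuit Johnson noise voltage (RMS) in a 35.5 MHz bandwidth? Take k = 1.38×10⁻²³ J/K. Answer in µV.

V_n = √(4kTRB)
4kTRB = 4 × 1.38×10⁻²³ × 290 × 5.00×10¹ × 3.55×10⁷ = 2.84×10⁻¹¹ V²
V_n = √(2.84×10⁻¹¹) = 5.33×10⁻⁶ V = 5.33 µV

5.33 µV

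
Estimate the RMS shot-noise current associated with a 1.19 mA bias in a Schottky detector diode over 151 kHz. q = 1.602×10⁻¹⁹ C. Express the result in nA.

I_n = √(2qI·B)
2qI·B = 2 × 1.602×10⁻¹⁹ × 1.19×10⁻³ × 1.51×10⁵ = 5.76×10⁻¹⁷ A²
I_n = √(5.76×10⁻¹⁷) = 7.59×10⁻⁹ A = 7.59 nA

7.59 nA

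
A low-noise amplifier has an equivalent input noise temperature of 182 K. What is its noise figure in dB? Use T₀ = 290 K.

2.12 dB

F = 1 + T_e/T₀ = 1 + 182/290 = 1.62759
NF = 10 log₁₀(1.62759) = 2.12 dB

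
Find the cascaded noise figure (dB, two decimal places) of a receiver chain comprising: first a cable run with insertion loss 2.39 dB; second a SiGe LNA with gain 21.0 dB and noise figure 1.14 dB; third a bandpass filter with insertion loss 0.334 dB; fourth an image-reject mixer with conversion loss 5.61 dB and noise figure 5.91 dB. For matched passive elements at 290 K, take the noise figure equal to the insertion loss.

Convert to linear (a loss of L dB is a gain of −L dB): F_i = 10^(NF_i/10), G_i = 10^(G_i,dB/10)
  Stage 1: F_1 = 10^(2.39/10) = 1.734, G_1 = 10^(−2.39/10) = 0.5768
  Stage 2: F_2 = 10^(1.14/10) = 1.300, G_2 = 10^(21.0/10) = 125.9
  Stage 3: F_3 = 10^(0.334/10) = 1.080, G_3 = 10^(−0.334/10) = 0.9260
  Stage 4: F_4 = 10^(5.91/10) = 3.899, G_4 = 10^(−5.61/10) = 0.2748
Friis cascade:
  F = 1.734 + (1.300 − 1)/0.5768 + (1.080 − 1)/72.61 + (3.899 − 1)/67.24 = 2.298
NF = 10 log₁₀(2.298) = 3.61 dB

3.61 dB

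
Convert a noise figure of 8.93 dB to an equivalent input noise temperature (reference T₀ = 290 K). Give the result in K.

1977 K

F = 10^(8.93/10) = 7.81628
T_e = (F − 1)·T₀ = (7.81628 − 1) × 290 = 1977 K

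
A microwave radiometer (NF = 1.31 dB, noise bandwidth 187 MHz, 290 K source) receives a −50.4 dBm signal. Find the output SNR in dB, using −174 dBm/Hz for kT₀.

Noise floor: N = −174 + 10 log₁₀(B) + NF
10 log₁₀(1.87×10⁸) = 82.72 dB
N = −174 + 82.72 + 1.31 = −89.97 dBm
SNR = P_sig − N = −50.4 − (−89.97) = 39.57 dB → 39.6 dB

39.6 dB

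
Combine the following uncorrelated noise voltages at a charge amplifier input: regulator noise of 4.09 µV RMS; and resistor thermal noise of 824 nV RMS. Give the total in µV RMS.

Uncorrelated sources add in power (mean-square): V_tot = √(ΣV_i²)
V_tot = √[(4.09×10⁻⁶)² + (8.24×10⁻⁷)²] = 4.17×10⁻⁶ V = 4.17 µV

4.17 µV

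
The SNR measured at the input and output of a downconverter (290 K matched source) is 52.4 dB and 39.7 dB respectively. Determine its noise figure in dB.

NF (dB) = SNR_in(dB) − SNR_out(dB) when the source is at T₀
NF = 52.4 − 39.7 = 12.7 dB

12.7 dB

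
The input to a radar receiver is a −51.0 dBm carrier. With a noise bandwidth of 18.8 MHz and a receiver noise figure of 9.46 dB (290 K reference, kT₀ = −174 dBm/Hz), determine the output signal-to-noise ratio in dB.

40.8 dB

Noise floor: N = −174 + 10 log₁₀(B) + NF
10 log₁₀(1.88×10⁷) = 72.74 dB
N = −174 + 72.74 + 9.46 = −91.80 dBm
SNR = P_sig − N = −51.0 − (−91.80) = 40.80 dB → 40.8 dB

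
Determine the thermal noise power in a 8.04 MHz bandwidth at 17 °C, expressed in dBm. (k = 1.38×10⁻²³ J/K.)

−104.9 dBm

T = 17 °C + 273.15 = 290.15 K
P_n = kTB = 1.38×10⁻²³ × 290.15 × 8.04×10⁶ = 3.22×10⁻¹⁴ W
In dBm: 10 log₁₀(3.22×10⁻¹⁴ / 10⁻³) = −104.9 dBm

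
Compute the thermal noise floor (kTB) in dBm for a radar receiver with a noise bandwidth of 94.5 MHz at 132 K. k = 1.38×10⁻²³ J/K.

−97.6 dBm

P_n = kTB = 1.38×10⁻²³ × 132 × 9.45×10⁷ = 1.72×10⁻¹³ W
In dBm: 10 log₁₀(1.72×10⁻¹³ / 10⁻³) = −97.6 dBm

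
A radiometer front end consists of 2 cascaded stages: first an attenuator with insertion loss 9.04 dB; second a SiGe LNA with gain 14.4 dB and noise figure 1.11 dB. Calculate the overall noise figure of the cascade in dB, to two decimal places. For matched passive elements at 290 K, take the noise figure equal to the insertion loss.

Convert to linear (a loss of L dB is a gain of −L dB): F_i = 10^(NF_i/10), G_i = 10^(G_i,dB/10)
  Stage 1: F_1 = 10^(9.04/10) = 8.017, G_1 = 10^(−9.04/10) = 0.1247
  Stage 2: F_2 = 10^(1.11/10) = 1.291, G_2 = 10^(14.4/10) = 27.54
Friis cascade:
  F = 8.017 + (1.291 − 1)/0.1247 = 10.35
NF = 10 log₁₀(10.35) = 10.15 dB

10.15 dB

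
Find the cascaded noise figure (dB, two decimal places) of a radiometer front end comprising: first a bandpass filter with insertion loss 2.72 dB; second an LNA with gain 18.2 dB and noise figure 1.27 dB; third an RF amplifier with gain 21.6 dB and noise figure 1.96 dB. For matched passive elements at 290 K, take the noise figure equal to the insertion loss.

Convert to linear (a loss of L dB is a gain of −L dB): F_i = 10^(NF_i/10), G_i = 10^(G_i,dB/10)
  Stage 1: F_1 = 10^(2.72/10) = 1.871, G_1 = 10^(−2.72/10) = 0.5346
  Stage 2: F_2 = 10^(1.27/10) = 1.340, G_2 = 10^(18.2/10) = 66.07
  Stage 3: F_3 = 10^(1.96/10) = 1.570, G_3 = 10^(21.6/10) = 144.5
Friis cascade:
  F = 1.871 + (1.340 − 1)/0.5346 + (1.570 − 1)/35.32 = 2.522
NF = 10 log₁₀(2.522) = 4.02 dB

4.02 dB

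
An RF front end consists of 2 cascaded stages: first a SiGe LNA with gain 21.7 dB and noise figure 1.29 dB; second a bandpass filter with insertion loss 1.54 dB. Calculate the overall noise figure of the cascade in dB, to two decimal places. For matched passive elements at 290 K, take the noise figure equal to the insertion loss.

1.30 dB

Convert to linear (a loss of L dB is a gain of −L dB): F_i = 10^(NF_i/10), G_i = 10^(G_i,dB/10)
  Stage 1: F_1 = 10^(1.29/10) = 1.346, G_1 = 10^(21.7/10) = 147.9
  Stage 2: F_2 = 10^(1.54/10) = 1.426, G_2 = 10^(−1.54/10) = 0.7015
Friis cascade:
  F = 1.346 + (1.426 − 1)/147.9 = 1.349
NF = 10 log₁₀(1.349) = 1.30 dB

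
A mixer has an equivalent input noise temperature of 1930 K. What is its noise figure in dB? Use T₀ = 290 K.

F = 1 + T_e/T₀ = 1 + 1930/290 = 7.65517
NF = 10 log₁₀(7.65517) = 8.84 dB

8.84 dB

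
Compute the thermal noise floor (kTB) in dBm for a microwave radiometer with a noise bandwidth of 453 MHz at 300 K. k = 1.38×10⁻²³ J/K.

P_n = kTB = 1.38×10⁻²³ × 300 × 4.53×10⁸ = 1.88×10⁻¹² W
In dBm: 10 log₁₀(1.88×10⁻¹² / 10⁻³) = −87.3 dBm

−87.3 dBm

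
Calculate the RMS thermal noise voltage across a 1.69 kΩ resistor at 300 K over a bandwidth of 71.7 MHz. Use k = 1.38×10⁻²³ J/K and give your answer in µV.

V_n = √(4kTRB)
4kTRB = 4 × 1.38×10⁻²³ × 300 × 1.69×10³ × 7.17×10⁷ = 2.01×10⁻⁹ V²
V_n = √(2.01×10⁻⁹) = 4.48×10⁻⁵ V = 44.8 µV

44.8 µV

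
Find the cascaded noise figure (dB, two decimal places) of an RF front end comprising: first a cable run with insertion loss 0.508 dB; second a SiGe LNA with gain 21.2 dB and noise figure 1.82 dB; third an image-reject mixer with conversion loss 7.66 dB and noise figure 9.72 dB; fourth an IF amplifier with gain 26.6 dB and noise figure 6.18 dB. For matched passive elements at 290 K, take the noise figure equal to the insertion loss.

2.87 dB

Convert to linear (a loss of L dB is a gain of −L dB): F_i = 10^(NF_i/10), G_i = 10^(G_i,dB/10)
  Stage 1: F_1 = 10^(0.508/10) = 1.124, G_1 = 10^(−0.508/10) = 0.8896
  Stage 2: F_2 = 10^(1.82/10) = 1.521, G_2 = 10^(21.2/10) = 131.8
  Stage 3: F_3 = 10^(9.72/10) = 9.376, G_3 = 10^(−7.66/10) = 0.1714
  Stage 4: F_4 = 10^(6.18/10) = 4.150, G_4 = 10^(26.6/10) = 457.1
Friis cascade:
  F = 1.124 + (1.521 − 1)/0.8896 + (9.376 − 1)/117.3 + (4.150 − 1)/20.10 = 1.937
NF = 10 log₁₀(1.937) = 2.87 dB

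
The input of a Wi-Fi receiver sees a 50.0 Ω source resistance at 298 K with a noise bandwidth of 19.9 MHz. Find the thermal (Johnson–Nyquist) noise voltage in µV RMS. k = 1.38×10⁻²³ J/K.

V_n = √(4kTRB)
4kTRB = 4 × 1.38×10⁻²³ × 298 × 5.00×10¹ × 1.99×10⁷ = 1.64×10⁻¹¹ V²
V_n = √(1.64×10⁻¹¹) = 4.05×10⁻⁶ V = 4.05 µV

4.05 µV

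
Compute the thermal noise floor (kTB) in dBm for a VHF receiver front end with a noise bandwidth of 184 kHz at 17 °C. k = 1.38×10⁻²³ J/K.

−121.3 dBm

T = 17 °C + 273.15 = 290.15 K
P_n = kTB = 1.38×10⁻²³ × 290.15 × 1.84×10⁵ = 7.37×10⁻¹⁶ W
In dBm: 10 log₁₀(7.37×10⁻¹⁶ / 10⁻³) = −121.3 dBm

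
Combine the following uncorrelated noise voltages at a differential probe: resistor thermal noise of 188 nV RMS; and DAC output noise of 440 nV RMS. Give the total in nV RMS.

Uncorrelated sources add in power (mean-square): V_tot = √(ΣV_i²)
V_tot = √[(1.88×10⁻⁷)² + (4.40×10⁻⁷)²] = 4.78×10⁻⁷ V = 478 nV

478 nV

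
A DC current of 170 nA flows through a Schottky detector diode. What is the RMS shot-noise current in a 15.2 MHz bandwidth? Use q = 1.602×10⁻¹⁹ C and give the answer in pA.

I_n = √(2qI·B)
2qI·B = 2 × 1.602×10⁻¹⁹ × 1.70×10⁻⁷ × 1.52×10⁷ = 8.28×10⁻¹⁹ A²
I_n = √(8.28×10⁻¹⁹) = 9.10×10⁻¹⁰ A = 910 pA

910 pA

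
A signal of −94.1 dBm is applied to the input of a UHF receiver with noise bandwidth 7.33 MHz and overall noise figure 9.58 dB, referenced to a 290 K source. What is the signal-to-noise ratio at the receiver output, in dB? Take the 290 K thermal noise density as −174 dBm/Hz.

1.7 dB

Noise floor: N = −174 + 10 log₁₀(B) + NF
10 log₁₀(7.33×10⁶) = 68.65 dB
N = −174 + 68.65 + 9.58 = −95.77 dBm
SNR = P_sig − N = −94.1 − (−95.77) = 1.67 dB → 1.7 dB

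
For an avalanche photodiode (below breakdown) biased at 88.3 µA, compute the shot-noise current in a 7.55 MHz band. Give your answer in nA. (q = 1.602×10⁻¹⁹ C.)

I_n = √(2qI·B)
2qI·B = 2 × 1.602×10⁻¹⁹ × 8.83×10⁻⁵ × 7.55×10⁶ = 2.14×10⁻¹⁶ A²
I_n = √(2.14×10⁻¹⁶) = 1.46×10⁻⁸ A = 14.6 nA

14.6 nA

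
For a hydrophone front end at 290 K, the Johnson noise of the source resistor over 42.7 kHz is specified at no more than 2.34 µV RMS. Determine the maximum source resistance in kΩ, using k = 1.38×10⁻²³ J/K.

8.01 kΩ

Johnson–Nyquist: V_n = √(4kTRB) ⇒ R = V_n² / (4kTB)
4kTB = 4 × 1.38×10⁻²³ × 290 × 4.27×10⁴ = 6.84×10⁻¹⁶
R = (2.34×10⁻⁶)² / 6.84×10⁻¹⁶ = 8.01×10³ Ω = 8.01 kΩ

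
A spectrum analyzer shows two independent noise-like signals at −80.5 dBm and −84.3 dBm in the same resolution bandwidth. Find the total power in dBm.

−79.0 dBm

Convert to linear, add, convert back:
P₁ = 8.91×10⁻¹² W, P₂ = 3.72×10⁻¹² W
P_tot = 1.26×10⁻¹¹ W → 10 log₁₀(P_tot / 10⁻³) = −79.0 dBm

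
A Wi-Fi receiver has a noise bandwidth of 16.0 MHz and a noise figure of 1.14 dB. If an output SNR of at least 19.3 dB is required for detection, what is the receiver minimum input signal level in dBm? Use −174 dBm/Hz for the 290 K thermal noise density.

−81.5 dBm

Sensitivity = −174 + 10 log₁₀(B) + NF + SNR_min
= −174 + 72.04 + 1.14 + 19.3
= −81.52 dBm → −81.5 dBm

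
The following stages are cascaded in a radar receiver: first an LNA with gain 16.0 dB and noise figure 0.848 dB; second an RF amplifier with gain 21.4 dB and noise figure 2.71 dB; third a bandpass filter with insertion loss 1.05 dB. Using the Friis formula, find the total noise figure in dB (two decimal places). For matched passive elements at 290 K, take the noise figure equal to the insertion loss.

0.93 dB

Convert to linear (a loss of L dB is a gain of −L dB): F_i = 10^(NF_i/10), G_i = 10^(G_i,dB/10)
  Stage 1: F_1 = 10^(0.848/10) = 1.216, G_1 = 10^(16.0/10) = 39.81
  Stage 2: F_2 = 10^(2.71/10) = 1.866, G_2 = 10^(21.4/10) = 138.0
  Stage 3: F_3 = 10^(1.05/10) = 1.274, G_3 = 10^(−1.05/10) = 0.7852
Friis cascade:
  F = 1.216 + (1.866 − 1)/39.81 + (1.274 − 1)/5495 = 1.237
NF = 10 log₁₀(1.237) = 0.93 dB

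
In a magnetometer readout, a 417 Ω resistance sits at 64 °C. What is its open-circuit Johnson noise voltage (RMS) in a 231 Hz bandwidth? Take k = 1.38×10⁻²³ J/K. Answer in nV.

42.3 nV

T = 64 °C + 273.15 = 337.15 K
V_n = √(4kTRB)
4kTRB = 4 × 1.38×10⁻²³ × 337.15 × 4.17×10² × 2.31×10² = 1.79×10⁻¹⁵ V²
V_n = √(1.79×10⁻¹⁵) = 4.23×10⁻⁸ V = 42.3 nV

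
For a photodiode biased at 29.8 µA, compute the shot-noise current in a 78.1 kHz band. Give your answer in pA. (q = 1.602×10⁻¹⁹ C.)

864 pA

I_n = √(2qI·B)
2qI·B = 2 × 1.602×10⁻¹⁹ × 2.98×10⁻⁵ × 7.81×10⁴ = 7.46×10⁻¹⁹ A²
I_n = √(7.46×10⁻¹⁹) = 8.64×10⁻¹⁰ A = 864 pA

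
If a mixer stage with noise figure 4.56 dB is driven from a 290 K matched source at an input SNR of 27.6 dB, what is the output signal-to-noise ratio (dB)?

23.04 dB

By definition F = SNR_in/SNR_out, so in dB: SNR_out = SNR_in − NF
SNR_out = 27.6 − 4.56 = 23.04 dB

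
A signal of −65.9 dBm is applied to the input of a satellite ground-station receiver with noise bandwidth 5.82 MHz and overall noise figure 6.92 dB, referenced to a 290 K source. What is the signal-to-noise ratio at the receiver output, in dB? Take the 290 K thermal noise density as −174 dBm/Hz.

Noise floor: N = −174 + 10 log₁₀(B) + NF
10 log₁₀(5.82×10⁶) = 67.65 dB
N = −174 + 67.65 + 6.92 = −99.43 dBm
SNR = P_sig − N = −65.9 − (−99.43) = 33.53 dB → 33.5 dB

33.5 dB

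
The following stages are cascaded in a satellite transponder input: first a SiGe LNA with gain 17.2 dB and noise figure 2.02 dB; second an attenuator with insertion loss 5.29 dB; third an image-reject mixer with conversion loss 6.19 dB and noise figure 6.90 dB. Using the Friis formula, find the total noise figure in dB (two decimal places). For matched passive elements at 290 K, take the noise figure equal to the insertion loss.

2.76 dB

Convert to linear (a loss of L dB is a gain of −L dB): F_i = 10^(NF_i/10), G_i = 10^(G_i,dB/10)
  Stage 1: F_1 = 10^(2.02/10) = 1.592, G_1 = 10^(17.2/10) = 52.48
  Stage 2: F_2 = 10^(5.29/10) = 3.381, G_2 = 10^(−5.29/10) = 0.2958
  Stage 3: F_3 = 10^(6.90/10) = 4.898, G_3 = 10^(−6.19/10) = 0.2404
Friis cascade:
  F = 1.592 + (3.381 − 1)/52.48 + (4.898 − 1)/15.52 = 1.889
NF = 10 log₁₀(1.889) = 2.76 dB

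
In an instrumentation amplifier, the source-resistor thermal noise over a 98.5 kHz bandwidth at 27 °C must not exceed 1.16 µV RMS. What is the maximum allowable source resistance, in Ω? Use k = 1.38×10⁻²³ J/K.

825 Ω

T = 27 °C + 273.15 = 300.15 K
Johnson–Nyquist: V_n = √(4kTRB) ⇒ R = V_n² / (4kTB)
4kTB = 4 × 1.38×10⁻²³ × 300.15 × 9.85×10⁴ = 1.63×10⁻¹⁵
R = (1.16×10⁻⁶)² / 1.63×10⁻¹⁵ = 8.25×10² Ω = 825 Ω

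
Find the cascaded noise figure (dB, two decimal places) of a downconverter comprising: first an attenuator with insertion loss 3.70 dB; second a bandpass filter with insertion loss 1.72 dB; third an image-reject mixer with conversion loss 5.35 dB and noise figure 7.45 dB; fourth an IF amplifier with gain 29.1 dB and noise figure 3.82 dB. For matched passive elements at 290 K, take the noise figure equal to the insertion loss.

15.59 dB

Convert to linear (a loss of L dB is a gain of −L dB): F_i = 10^(NF_i/10), G_i = 10^(G_i,dB/10)
  Stage 1: F_1 = 10^(3.70/10) = 2.344, G_1 = 10^(−3.70/10) = 0.4266
  Stage 2: F_2 = 10^(1.72/10) = 1.486, G_2 = 10^(−1.72/10) = 0.6730
  Stage 3: F_3 = 10^(7.45/10) = 5.559, G_3 = 10^(−5.35/10) = 0.2917
  Stage 4: F_4 = 10^(3.82/10) = 2.410, G_4 = 10^(29.1/10) = 812.8
Friis cascade:
  F = 2.344 + (1.486 − 1)/0.4266 + (5.559 − 1)/0.2871 + (2.410 − 1)/0.08375 = 36.20
NF = 10 log₁₀(36.20) = 15.59 dB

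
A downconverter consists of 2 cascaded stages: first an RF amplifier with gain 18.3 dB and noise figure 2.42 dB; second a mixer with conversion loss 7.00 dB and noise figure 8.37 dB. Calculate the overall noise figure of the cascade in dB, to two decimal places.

Convert to linear (a loss of L dB is a gain of −L dB): F_i = 10^(NF_i/10), G_i = 10^(G_i,dB/10)
  Stage 1: F_1 = 10^(2.42/10) = 1.746, G_1 = 10^(18.3/10) = 67.61
  Stage 2: F_2 = 10^(8.37/10) = 6.871, G_2 = 10^(−7.00/10) = 0.1995
Friis cascade:
  F = 1.746 + (6.871 − 1)/67.61 = 1.833
NF = 10 log₁₀(1.833) = 2.63 dB

2.63 dB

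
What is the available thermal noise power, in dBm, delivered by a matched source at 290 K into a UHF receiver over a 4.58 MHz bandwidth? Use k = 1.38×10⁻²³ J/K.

P_n = kTB = 1.38×10⁻²³ × 290 × 4.58×10⁶ = 1.83×10⁻¹⁴ W
In dBm: 10 log₁₀(1.83×10⁻¹⁴ / 10⁻³) = −107.4 dBm

−107.4 dBm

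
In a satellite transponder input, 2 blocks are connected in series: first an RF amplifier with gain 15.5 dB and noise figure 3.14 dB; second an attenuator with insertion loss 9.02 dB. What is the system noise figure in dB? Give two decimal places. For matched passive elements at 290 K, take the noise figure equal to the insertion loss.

3.54 dB

Convert to linear (a loss of L dB is a gain of −L dB): F_i = 10^(NF_i/10), G_i = 10^(G_i,dB/10)
  Stage 1: F_1 = 10^(3.14/10) = 2.061, G_1 = 10^(15.5/10) = 35.48
  Stage 2: F_2 = 10^(9.02/10) = 7.980, G_2 = 10^(−9.02/10) = 0.1253
Friis cascade:
  F = 2.061 + (7.980 − 1)/35.48 = 2.257
NF = 10 log₁₀(2.257) = 3.54 dB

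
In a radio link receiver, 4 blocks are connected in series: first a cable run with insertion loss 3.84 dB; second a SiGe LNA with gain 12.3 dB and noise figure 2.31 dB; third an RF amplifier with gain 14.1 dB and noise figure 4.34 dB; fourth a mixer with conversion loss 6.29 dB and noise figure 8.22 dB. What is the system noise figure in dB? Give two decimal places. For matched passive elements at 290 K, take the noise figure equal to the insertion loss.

Convert to linear (a loss of L dB is a gain of −L dB): F_i = 10^(NF_i/10), G_i = 10^(G_i,dB/10)
  Stage 1: F_1 = 10^(3.84/10) = 2.421, G_1 = 10^(−3.84/10) = 0.4130
  Stage 2: F_2 = 10^(2.31/10) = 1.702, G_2 = 10^(12.3/10) = 16.98
  Stage 3: F_3 = 10^(4.34/10) = 2.716, G_3 = 10^(14.1/10) = 25.70
  Stage 4: F_4 = 10^(8.22/10) = 6.637, G_4 = 10^(−6.29/10) = 0.2350
Friis cascade:
  F = 2.421 + (1.702 − 1)/0.4130 + (2.716 − 1)/7.015 + (6.637 − 1)/180.3 = 4.397
NF = 10 log₁₀(4.397) = 6.43 dB

6.43 dB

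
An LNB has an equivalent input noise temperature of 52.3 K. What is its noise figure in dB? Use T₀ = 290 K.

0.720 dB

F = 1 + T_e/T₀ = 1 + 52.3/290 = 1.18034
NF = 10 log₁₀(1.18034) = 0.720 dB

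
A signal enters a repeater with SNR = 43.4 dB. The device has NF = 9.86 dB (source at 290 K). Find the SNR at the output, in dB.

33.54 dB

By definition F = SNR_in/SNR_out, so in dB: SNR_out = SNR_in − NF
SNR_out = 43.4 − 9.86 = 33.54 dB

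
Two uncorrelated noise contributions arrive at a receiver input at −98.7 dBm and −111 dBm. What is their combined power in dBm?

−98.5 dBm

Convert to linear, add, convert back:
P₁ = 1.35×10⁻¹³ W, P₂ = 7.94×10⁻¹⁵ W
P_tot = 1.43×10⁻¹³ W → 10 log₁₀(P_tot / 10⁻³) = −98.5 dBm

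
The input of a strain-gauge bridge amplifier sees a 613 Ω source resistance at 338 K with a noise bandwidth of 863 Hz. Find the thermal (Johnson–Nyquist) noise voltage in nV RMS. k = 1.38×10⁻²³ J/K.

99.3 nV

V_n = √(4kTRB)
4kTRB = 4 × 1.38×10⁻²³ × 338 × 6.13×10² × 8.63×10² = 9.87×10⁻¹⁵ V²
V_n = √(9.87×10⁻¹⁵) = 9.93×10⁻⁸ V = 99.3 nV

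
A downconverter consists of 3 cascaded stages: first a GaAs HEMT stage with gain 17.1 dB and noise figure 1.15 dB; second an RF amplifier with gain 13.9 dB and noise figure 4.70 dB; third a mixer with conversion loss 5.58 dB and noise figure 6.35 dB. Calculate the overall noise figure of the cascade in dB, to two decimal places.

Convert to linear (a loss of L dB is a gain of −L dB): F_i = 10^(NF_i/10), G_i = 10^(G_i,dB/10)
  Stage 1: F_1 = 10^(1.15/10) = 1.303, G_1 = 10^(17.1/10) = 51.29
  Stage 2: F_2 = 10^(4.70/10) = 2.951, G_2 = 10^(13.9/10) = 24.55
  Stage 3: F_3 = 10^(6.35/10) = 4.315, G_3 = 10^(−5.58/10) = 0.2767
Friis cascade:
  F = 1.303 + (2.951 − 1)/51.29 + (4.315 − 1)/1259 = 1.344
NF = 10 log₁₀(1.344) = 1.28 dB

1.28 dB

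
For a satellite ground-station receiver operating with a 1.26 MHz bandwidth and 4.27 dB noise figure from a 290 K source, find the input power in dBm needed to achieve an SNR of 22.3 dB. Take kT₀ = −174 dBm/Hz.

−86.4 dBm

Sensitivity = −174 + 10 log₁₀(B) + NF + SNR_min
= −174 + 61 + 4.27 + 22.3
= −86.43 dBm → −86.4 dBm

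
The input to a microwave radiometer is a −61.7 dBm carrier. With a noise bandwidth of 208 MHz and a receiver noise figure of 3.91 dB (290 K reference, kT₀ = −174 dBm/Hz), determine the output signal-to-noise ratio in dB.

Noise floor: N = −174 + 10 log₁₀(B) + NF
10 log₁₀(2.08×10⁸) = 83.18 dB
N = −174 + 83.18 + 3.91 = −86.91 dBm
SNR = P_sig − N = −61.7 − (−86.91) = 25.21 dB → 25.2 dB

25.2 dB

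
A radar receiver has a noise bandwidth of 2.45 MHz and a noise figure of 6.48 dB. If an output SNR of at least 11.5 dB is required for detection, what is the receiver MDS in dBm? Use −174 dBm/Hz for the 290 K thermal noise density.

−92.1 dBm

Sensitivity = −174 + 10 log₁₀(B) + NF + SNR_min
= −174 + 63.89 + 6.48 + 11.5
= −92.13 dBm → −92.1 dBm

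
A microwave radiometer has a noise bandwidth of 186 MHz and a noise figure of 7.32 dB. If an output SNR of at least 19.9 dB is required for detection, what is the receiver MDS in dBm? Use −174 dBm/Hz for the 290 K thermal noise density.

−64.1 dBm

Sensitivity = −174 + 10 log₁₀(B) + NF + SNR_min
= −174 + 82.7 + 7.32 + 19.9
= −64.08 dBm → −64.1 dBm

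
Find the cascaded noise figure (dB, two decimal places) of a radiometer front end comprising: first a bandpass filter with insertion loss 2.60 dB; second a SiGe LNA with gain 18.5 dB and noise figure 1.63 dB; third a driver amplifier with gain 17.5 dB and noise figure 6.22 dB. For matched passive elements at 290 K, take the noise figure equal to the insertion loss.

4.36 dB

Convert to linear (a loss of L dB is a gain of −L dB): F_i = 10^(NF_i/10), G_i = 10^(G_i,dB/10)
  Stage 1: F_1 = 10^(2.60/10) = 1.820, G_1 = 10^(−2.60/10) = 0.5495
  Stage 2: F_2 = 10^(1.63/10) = 1.455, G_2 = 10^(18.5/10) = 70.79
  Stage 3: F_3 = 10^(6.22/10) = 4.188, G_3 = 10^(17.5/10) = 56.23
Friis cascade:
  F = 1.820 + (1.455 − 1)/0.5495 + (4.188 − 1)/38.90 = 2.730
NF = 10 log₁₀(2.730) = 4.36 dB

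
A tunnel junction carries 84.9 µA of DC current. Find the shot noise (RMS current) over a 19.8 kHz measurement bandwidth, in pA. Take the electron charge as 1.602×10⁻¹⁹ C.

734 pA

I_n = √(2qI·B)
2qI·B = 2 × 1.602×10⁻¹⁹ × 8.49×10⁻⁵ × 1.98×10⁴ = 5.39×10⁻¹⁹ A²
I_n = √(5.39×10⁻¹⁹) = 7.34×10⁻¹⁰ A = 734 pA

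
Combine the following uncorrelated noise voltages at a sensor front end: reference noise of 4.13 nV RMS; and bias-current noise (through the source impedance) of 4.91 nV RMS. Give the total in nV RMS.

Uncorrelated sources add in power (mean-square): V_tot = √(ΣV_i²)
V_tot = √[(4.13×10⁻⁹)² + (4.91×10⁻⁹)²] = 6.42×10⁻⁹ V = 6.42 nV

6.42 nV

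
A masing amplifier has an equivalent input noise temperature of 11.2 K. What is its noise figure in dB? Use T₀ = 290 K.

F = 1 + T_e/T₀ = 1 + 11.2/290 = 1.03862
NF = 10 log₁₀(1.03862) = 0.165 dB

0.165 dB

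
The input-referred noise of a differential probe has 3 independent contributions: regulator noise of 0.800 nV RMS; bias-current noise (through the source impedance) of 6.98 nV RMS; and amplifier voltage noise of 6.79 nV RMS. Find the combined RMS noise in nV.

Uncorrelated sources add in power (mean-square): V_tot = √(ΣV_i²)
V_tot = √[(8.00×10⁻¹⁰)² + (6.98×10⁻⁹)² + (6.79×10⁻⁹)²] = 9.77×10⁻⁹ V = 9.77 nV

9.77 nV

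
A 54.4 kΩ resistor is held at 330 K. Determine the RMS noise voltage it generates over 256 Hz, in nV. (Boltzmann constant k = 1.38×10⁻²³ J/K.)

V_n = √(4kTRB)
4kTRB = 4 × 1.38×10⁻²³ × 330 × 5.44×10⁴ × 2.56×10² = 2.54×10⁻¹³ V²
V_n = √(2.54×10⁻¹³) = 5.04×10⁻⁷ V = 504 nV

504 nV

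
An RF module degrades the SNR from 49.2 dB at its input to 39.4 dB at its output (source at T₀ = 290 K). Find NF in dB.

9.8 dB

NF (dB) = SNR_in(dB) − SNR_out(dB) when the source is at T₀
NF = 49.2 − 39.4 = 9.8 dB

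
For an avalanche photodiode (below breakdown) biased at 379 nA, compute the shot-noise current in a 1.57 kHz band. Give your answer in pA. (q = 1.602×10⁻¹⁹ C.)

I_n = √(2qI·B)
2qI·B = 2 × 1.602×10⁻¹⁹ × 3.79×10⁻⁷ × 1.57×10³ = 1.91×10⁻²² A²
I_n = √(1.91×10⁻²²) = 1.38×10⁻¹¹ A = 13.8 pA

13.8 pA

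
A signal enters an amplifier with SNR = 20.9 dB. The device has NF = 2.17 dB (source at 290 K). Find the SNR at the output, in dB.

By definition F = SNR_in/SNR_out, so in dB: SNR_out = SNR_in − NF
SNR_out = 20.9 − 2.17 = 18.73 dB

18.73 dB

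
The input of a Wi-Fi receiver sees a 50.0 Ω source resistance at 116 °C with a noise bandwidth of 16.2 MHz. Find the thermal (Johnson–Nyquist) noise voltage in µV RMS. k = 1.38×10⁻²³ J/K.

T = 116 °C + 273.15 = 389.15 K
V_n = √(4kTRB)
4kTRB = 4 × 1.38×10⁻²³ × 389.15 × 5.00×10¹ × 1.62×10⁷ = 1.74×10⁻¹¹ V²
V_n = √(1.74×10⁻¹¹) = 4.17×10⁻⁶ V = 4.17 µV

4.17 µV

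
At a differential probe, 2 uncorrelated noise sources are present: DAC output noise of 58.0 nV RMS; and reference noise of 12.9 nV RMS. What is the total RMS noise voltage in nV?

59.4 nV

Uncorrelated sources add in power (mean-square): V_tot = √(ΣV_i²)
V_tot = √[(5.80×10⁻⁸)² + (1.29×10⁻⁸)²] = 5.94×10⁻⁸ V = 59.4 nV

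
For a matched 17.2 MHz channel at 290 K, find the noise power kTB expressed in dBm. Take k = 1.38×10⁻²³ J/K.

−101.6 dBm

P_n = kTB = 1.38×10⁻²³ × 290 × 1.72×10⁷ = 6.88×10⁻¹⁴ W
In dBm: 10 log₁₀(6.88×10⁻¹⁴ / 10⁻³) = −101.6 dBm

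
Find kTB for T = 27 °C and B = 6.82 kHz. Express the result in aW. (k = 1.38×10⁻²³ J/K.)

T = 27 °C + 273.15 = 300.15 K
P_n = kTB = 1.38×10⁻²³ × 300.15 × 6.82×10³ = 2.82×10⁻¹⁷ W = 28.2 aW

28.2 aW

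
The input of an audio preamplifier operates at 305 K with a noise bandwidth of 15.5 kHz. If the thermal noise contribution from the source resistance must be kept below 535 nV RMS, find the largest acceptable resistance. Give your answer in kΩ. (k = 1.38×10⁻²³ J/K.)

1.10 kΩ

Johnson–Nyquist: V_n = √(4kTRB) ⇒ R = V_n² / (4kTB)
4kTB = 4 × 1.38×10⁻²³ × 305 × 1.55×10⁴ = 2.61×10⁻¹⁶
R = (5.35×10⁻⁷)² / 2.61×10⁻¹⁶ = 1.10×10³ Ω = 1.10 kΩ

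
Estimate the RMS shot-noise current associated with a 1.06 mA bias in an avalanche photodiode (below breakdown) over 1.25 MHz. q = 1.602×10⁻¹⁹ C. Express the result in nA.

20.6 nA

I_n = √(2qI·B)
2qI·B = 2 × 1.602×10⁻¹⁹ × 1.06×10⁻³ × 1.25×10⁶ = 4.25×10⁻¹⁶ A²
I_n = √(4.25×10⁻¹⁶) = 2.06×10⁻⁸ A = 20.6 nA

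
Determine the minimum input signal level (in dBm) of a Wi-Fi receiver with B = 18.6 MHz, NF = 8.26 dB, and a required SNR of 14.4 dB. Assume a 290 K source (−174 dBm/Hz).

−78.6 dBm

Sensitivity = −174 + 10 log₁₀(B) + NF + SNR_min
= −174 + 72.7 + 8.26 + 14.4
= −78.64 dBm → −78.6 dBm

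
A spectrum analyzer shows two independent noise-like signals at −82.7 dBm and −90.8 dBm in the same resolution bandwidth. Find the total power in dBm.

Convert to linear, add, convert back:
P₁ = 5.37×10⁻¹² W, P₂ = 8.32×10⁻¹³ W
P_tot = 6.20×10⁻¹² W → 10 log₁₀(P_tot / 10⁻³) = −82.1 dBm

−82.1 dBm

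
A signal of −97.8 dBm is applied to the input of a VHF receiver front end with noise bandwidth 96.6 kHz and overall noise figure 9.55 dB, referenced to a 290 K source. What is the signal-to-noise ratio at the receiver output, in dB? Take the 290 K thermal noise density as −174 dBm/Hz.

16.8 dB

Noise floor: N = −174 + 10 log₁₀(B) + NF
10 log₁₀(9.66×10⁴) = 49.85 dB
N = −174 + 49.85 + 9.55 = −114.60 dBm
SNR = P_sig − N = −97.8 − (−114.60) = 16.80 dB → 16.8 dB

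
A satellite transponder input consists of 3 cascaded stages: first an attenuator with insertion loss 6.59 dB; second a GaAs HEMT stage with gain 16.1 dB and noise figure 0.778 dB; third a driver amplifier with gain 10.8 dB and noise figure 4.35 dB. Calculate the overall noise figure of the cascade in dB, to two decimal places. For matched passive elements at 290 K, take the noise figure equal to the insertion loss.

Convert to linear (a loss of L dB is a gain of −L dB): F_i = 10^(NF_i/10), G_i = 10^(G_i,dB/10)
  Stage 1: F_1 = 10^(6.59/10) = 4.560, G_1 = 10^(−6.59/10) = 0.2193
  Stage 2: F_2 = 10^(0.778/10) = 1.196, G_2 = 10^(16.1/10) = 40.74
  Stage 3: F_3 = 10^(4.35/10) = 2.723, G_3 = 10^(10.8/10) = 12.02
Friis cascade:
  F = 4.560 + (1.196 − 1)/0.2193 + (2.723 − 1)/8.933 = 5.648
NF = 10 log₁₀(5.648) = 7.52 dB

7.52 dB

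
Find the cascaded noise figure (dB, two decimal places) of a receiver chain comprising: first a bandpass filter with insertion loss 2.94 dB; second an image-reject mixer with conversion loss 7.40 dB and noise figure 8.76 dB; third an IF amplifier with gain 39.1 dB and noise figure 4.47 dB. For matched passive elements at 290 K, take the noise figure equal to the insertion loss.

15.35 dB

Convert to linear (a loss of L dB is a gain of −L dB): F_i = 10^(NF_i/10), G_i = 10^(G_i,dB/10)
  Stage 1: F_1 = 10^(2.94/10) = 1.968, G_1 = 10^(−2.94/10) = 0.5082
  Stage 2: F_2 = 10^(8.76/10) = 7.516, G_2 = 10^(−7.40/10) = 0.1820
  Stage 3: F_3 = 10^(4.47/10) = 2.799, G_3 = 10^(39.1/10) = 8128
Friis cascade:
  F = 1.968 + (7.516 − 1)/0.5082 + (2.799 − 1)/0.09247 = 34.25
NF = 10 log₁₀(34.25) = 15.35 dB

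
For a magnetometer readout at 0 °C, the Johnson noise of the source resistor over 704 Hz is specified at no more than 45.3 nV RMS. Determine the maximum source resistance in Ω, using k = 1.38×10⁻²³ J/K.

T = 0 °C + 273.15 = 273.15 K
Johnson–Nyquist: V_n = √(4kTRB) ⇒ R = V_n² / (4kTB)
4kTB = 4 × 1.38×10⁻²³ × 273.15 × 7.04×10² = 1.06×10⁻¹⁷
R = (4.53×10⁻⁸)² / 1.06×10⁻¹⁷ = 1.93×10² Ω = 193 Ω

193 Ω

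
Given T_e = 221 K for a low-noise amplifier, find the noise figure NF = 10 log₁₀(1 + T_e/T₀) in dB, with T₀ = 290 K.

2.46 dB

F = 1 + T_e/T₀ = 1 + 221/290 = 1.76207
NF = 10 log₁₀(1.76207) = 2.46 dB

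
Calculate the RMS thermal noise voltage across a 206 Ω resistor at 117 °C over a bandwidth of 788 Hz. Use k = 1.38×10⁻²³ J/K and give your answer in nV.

T = 117 °C + 273.15 = 390.15 K
V_n = √(4kTRB)
4kTRB = 4 × 1.38×10⁻²³ × 390.15 × 2.06×10² × 7.88×10² = 3.50×10⁻¹⁵ V²
V_n = √(3.50×10⁻¹⁵) = 5.91×10⁻⁸ V = 59.1 nV

59.1 nV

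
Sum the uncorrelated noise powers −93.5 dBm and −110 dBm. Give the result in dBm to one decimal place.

Convert to linear, add, convert back:
P₁ = 4.47×10⁻¹³ W, P₂ = 1.00×10⁻¹⁴ W
P_tot = 4.57×10⁻¹³ W → 10 log₁₀(P_tot / 10⁻³) = −93.4 dBm

−93.4 dBm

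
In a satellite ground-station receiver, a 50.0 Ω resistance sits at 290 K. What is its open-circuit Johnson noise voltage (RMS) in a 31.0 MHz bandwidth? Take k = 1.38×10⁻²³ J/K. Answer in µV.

V_n = √(4kTRB)
4kTRB = 4 × 1.38×10⁻²³ × 290 × 5.00×10¹ × 3.10×10⁷ = 2.48×10⁻¹¹ V²
V_n = √(2.48×10⁻¹¹) = 4.98×10⁻⁶ V = 4.98 µV

4.98 µV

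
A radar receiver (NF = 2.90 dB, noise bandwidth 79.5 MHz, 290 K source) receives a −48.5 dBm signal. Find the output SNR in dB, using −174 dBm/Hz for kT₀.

43.6 dB

Noise floor: N = −174 + 10 log₁₀(B) + NF
10 log₁₀(7.95×10⁷) = 79 dB
N = −174 + 79 + 2.90 = −92.10 dBm
SNR = P_sig − N = −48.5 − (−92.10) = 43.60 dB → 43.6 dB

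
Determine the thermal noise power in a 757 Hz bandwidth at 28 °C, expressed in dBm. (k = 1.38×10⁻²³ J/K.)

−145.0 dBm

T = 28 °C + 273.15 = 301.15 K
P_n = kTB = 1.38×10⁻²³ × 301.15 × 7.57×10² = 3.15×10⁻¹⁸ W
In dBm: 10 log₁₀(3.15×10⁻¹⁸ / 10⁻³) = −145.0 dBm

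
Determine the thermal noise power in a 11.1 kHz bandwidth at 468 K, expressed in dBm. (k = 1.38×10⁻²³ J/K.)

P_n = kTB = 1.38×10⁻²³ × 468 × 1.11×10⁴ = 7.17×10⁻¹⁷ W
In dBm: 10 log₁₀(7.17×10⁻¹⁷ / 10⁻³) = −131.4 dBm

−131.4 dBm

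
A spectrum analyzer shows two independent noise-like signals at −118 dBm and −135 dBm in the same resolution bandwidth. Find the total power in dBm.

−117.9 dBm

Convert to linear, add, convert back:
P₁ = 1.58×10⁻¹⁵ W, P₂ = 3.16×10⁻¹⁷ W
P_tot = 1.62×10⁻¹⁵ W → 10 log₁₀(P_tot / 10⁻³) = −117.9 dBm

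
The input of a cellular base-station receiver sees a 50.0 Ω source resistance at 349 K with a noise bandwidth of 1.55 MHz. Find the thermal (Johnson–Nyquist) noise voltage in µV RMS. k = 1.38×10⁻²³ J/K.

V_n = √(4kTRB)
4kTRB = 4 × 1.38×10⁻²³ × 349 × 5.00×10¹ × 1.55×10⁶ = 1.49×10⁻¹² V²
V_n = √(1.49×10⁻¹²) = 1.22×10⁻⁶ V = 1.22 µV

1.22 µV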